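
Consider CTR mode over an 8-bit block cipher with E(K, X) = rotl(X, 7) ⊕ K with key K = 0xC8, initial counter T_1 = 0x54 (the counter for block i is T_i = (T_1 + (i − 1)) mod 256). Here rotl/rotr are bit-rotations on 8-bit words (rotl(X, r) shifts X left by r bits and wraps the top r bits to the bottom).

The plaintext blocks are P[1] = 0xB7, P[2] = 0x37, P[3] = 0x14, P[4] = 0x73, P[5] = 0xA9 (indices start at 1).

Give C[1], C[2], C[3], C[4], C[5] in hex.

CTR encryption: S_i = E(K, T_i) where T_i is the counter for block i; C_i = P_i ⊕ S_i.
C[1]: T = 0x54, S = E(K, T) = 0xE2; 0xB7 ⊕ 0xE2 = 0x55.
C[2]: T = 0x55, S = E(K, T) = 0x62; 0x37 ⊕ 0x62 = 0x55.
C[3]: T = 0x56, S = E(K, T) = 0xE3; 0x14 ⊕ 0xE3 = 0xF7.
C[4]: T = 0x57, S = E(K, T) = 0x63; 0x73 ⊕ 0x63 = 0x10.
C[5]: T = 0x58, S = E(K, T) = 0xE4; 0xA9 ⊕ 0xE4 = 0x4D.

C[1] = 0x55, C[2] = 0x55, C[3] = 0xF7, C[4] = 0x10, C[5] = 0x4D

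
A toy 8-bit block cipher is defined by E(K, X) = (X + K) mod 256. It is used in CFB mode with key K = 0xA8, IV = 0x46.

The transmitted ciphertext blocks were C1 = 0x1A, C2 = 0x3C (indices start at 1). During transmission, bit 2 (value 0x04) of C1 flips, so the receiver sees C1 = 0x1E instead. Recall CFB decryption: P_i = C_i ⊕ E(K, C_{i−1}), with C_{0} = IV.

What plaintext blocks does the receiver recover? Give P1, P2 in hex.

Only C1 changed, to 0x1E. In CFB, a change in C_i flips the same bit in P_i and garbles P_{i+1}. Decrypting the received ciphertext:
P1: E(K, 0x46) = 0xEE; 0x1E ⊕ 0xEE = 0xF0.
P2: E(K, 0x1E) = 0xC6; 0x3C ⊕ 0xC6 = 0xFA.
Blocks that differ from the original plaintext: P1, P2.

P1 = 0xF0, P2 = 0xFA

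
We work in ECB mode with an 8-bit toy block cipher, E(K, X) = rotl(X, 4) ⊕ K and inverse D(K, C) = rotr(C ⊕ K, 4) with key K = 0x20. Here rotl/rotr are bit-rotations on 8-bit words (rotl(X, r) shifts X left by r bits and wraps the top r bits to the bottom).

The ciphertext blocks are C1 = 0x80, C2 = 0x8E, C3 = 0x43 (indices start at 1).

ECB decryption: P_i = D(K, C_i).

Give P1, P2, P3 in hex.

P1 = 0x0A, P2 = 0xEA, P3 = 0x36

P1: D(K, 0x80) = 0x0A.
P2: D(K, 0x8E) = 0xEA.
P3: D(K, 0x43) = 0x36.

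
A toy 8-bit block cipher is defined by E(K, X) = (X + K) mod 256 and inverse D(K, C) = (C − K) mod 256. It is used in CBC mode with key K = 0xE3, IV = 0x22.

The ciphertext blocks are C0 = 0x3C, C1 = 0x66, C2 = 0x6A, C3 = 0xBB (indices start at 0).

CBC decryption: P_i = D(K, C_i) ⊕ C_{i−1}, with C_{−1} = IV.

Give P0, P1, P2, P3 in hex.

P0: D(K, 0x3C) = 0x59; 0x59 ⊕ 0x22 = 0x7B.
P1: D(K, 0x66) = 0x83; 0x83 ⊕ 0x3C = 0xBF.
P2: D(K, 0x6A) = 0x87; 0x87 ⊕ 0x66 = 0xE1.
P3: D(K, 0xBB) = 0xD8; 0xD8 ⊕ 0x6A = 0xB2.

P0 = 0x7B, P1 = 0xBF, P2 = 0xE1, P3 = 0xB2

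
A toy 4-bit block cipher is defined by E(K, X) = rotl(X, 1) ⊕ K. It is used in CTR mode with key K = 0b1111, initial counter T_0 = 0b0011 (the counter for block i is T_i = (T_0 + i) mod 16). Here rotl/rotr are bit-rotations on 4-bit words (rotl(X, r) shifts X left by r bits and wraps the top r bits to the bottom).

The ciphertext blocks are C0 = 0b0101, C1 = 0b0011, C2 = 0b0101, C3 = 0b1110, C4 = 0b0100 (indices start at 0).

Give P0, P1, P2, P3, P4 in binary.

P0 = 0b1100, P1 = 0b0100, P2 = 0b0000, P3 = 0b1101, P4 = 0b0101

CTR decryption: S_i = E(K, T_i) where T_i is the counter for block i; P_i = C_i ⊕ S_i.
P0: T = 0b0011, S = E(K, T) = 0b1001; 0b0101 ⊕ 0b1001 = 0b1100.
P1: T = 0b0100, S = E(K, T) = 0b0111; 0b0011 ⊕ 0b0111 = 0b0100.
P2: T = 0b0101, S = E(K, T) = 0b0101; 0b0101 ⊕ 0b0101 = 0b0000.
P3: T = 0b0110, S = E(K, T) = 0b0011; 0b1110 ⊕ 0b0011 = 0b1101.
P4: T = 0b0111, S = E(K, T) = 0b0001; 0b0100 ⊕ 0b0001 = 0b0101.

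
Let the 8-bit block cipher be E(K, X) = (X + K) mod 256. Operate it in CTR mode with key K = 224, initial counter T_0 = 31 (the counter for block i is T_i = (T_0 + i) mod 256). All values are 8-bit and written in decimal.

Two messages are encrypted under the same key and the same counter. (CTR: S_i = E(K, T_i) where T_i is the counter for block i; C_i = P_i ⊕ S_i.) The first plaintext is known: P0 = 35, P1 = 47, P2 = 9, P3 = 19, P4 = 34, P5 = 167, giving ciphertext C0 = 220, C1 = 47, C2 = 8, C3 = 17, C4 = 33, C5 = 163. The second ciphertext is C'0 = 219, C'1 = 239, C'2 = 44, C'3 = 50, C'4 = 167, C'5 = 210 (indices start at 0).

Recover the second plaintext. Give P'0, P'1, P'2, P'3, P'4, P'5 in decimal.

In CTR with a reused counter, both messages share the same keystream S_i, so C_i ⊕ C'_i = P_i ⊕ P'_i and thus P'_i = P_i ⊕ C_i ⊕ C'_i.
P'0: 35 ⊕ 220 ⊕ 219 = 36.
P'1: 47 ⊕ 47 ⊕ 239 = 239.
P'2: 9 ⊕ 8 ⊕ 44 = 45.
P'3: 19 ⊕ 17 ⊕ 50 = 48.
P'4: 34 ⊕ 33 ⊕ 167 = 164.
P'5: 167 ⊕ 163 ⊕ 210 = 214.

P'0 = 36, P'1 = 239, P'2 = 45, P'3 = 48, P'4 = 164, P'5 = 214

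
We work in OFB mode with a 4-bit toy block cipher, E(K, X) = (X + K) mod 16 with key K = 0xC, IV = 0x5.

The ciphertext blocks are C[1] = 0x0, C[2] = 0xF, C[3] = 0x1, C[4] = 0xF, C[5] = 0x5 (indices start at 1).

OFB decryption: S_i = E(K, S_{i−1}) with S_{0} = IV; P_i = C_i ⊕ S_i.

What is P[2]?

P[1]: S = E(K, 0x5) = 0x1; 0x0 ⊕ 0x1 = 0x1.
P[2]: S = E(K, 0x1) = 0xD; 0xF ⊕ 0xD = 0x2.

P[2] = 0x2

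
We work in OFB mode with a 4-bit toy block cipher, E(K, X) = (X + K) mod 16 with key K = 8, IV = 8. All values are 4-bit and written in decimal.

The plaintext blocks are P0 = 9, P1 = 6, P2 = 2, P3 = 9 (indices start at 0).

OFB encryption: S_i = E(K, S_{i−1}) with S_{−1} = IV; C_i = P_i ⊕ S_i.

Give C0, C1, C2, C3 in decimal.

C0 = 9, C1 = 14, C2 = 2, C3 = 1

C0: S = E(K, 8) = 0; 9 ⊕ 0 = 9.
C1: S = E(K, 0) = 8; 6 ⊕ 8 = 14.
C2: S = E(K, 8) = 0; 2 ⊕ 0 = 2.
C3: S = E(K, 0) = 8; 9 ⊕ 8 = 1.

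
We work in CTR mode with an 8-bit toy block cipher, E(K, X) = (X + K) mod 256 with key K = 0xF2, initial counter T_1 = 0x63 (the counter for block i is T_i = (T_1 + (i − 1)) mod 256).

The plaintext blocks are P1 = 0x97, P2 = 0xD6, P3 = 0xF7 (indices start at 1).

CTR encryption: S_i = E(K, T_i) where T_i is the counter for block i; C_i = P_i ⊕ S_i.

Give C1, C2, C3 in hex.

C1: T = 0x63, S = E(K, T) = 0x55; 0x97 ⊕ 0x55 = 0xC2.
C2: T = 0x64, S = E(K, T) = 0x56; 0xD6 ⊕ 0x56 = 0x80.
C3: T = 0x65, S = E(K, T) = 0x57; 0xF7 ⊕ 0x57 = 0xA0.

C1 = 0xC2, C2 = 0x80, C3 = 0xA0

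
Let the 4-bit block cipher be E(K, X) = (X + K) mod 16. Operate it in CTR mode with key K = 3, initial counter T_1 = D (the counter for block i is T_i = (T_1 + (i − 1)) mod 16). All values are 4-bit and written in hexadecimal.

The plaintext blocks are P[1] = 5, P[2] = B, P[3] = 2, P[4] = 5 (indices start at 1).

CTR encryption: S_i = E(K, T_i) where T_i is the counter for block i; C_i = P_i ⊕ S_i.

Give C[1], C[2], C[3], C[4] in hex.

C[1]: T = D, S = E(K, T) = 0; 5 ⊕ 0 = 5.
C[2]: T = E, S = E(K, T) = 1; B ⊕ 1 = A.
C[3]: T = F, S = E(K, T) = 2; 2 ⊕ 2 = 0.
C[4]: T = 0, S = E(K, T) = 3; 5 ⊕ 3 = 6.

C[1] = 5, C[2] = A, C[3] = 0, C[4] = 6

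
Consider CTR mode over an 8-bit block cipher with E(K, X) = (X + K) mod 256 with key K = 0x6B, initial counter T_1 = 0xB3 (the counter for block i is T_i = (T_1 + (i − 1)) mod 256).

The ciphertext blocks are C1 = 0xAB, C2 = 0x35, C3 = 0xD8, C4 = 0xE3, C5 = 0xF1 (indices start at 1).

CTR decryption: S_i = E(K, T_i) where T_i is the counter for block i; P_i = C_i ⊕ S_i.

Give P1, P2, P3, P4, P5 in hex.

P1: T = 0xB3, S = E(K, T) = 0x1E; 0xAB ⊕ 0x1E = 0xB5.
P2: T = 0xB4, S = E(K, T) = 0x1F; 0x35 ⊕ 0x1F = 0x2A.
P3: T = 0xB5, S = E(K, T) = 0x20; 0xD8 ⊕ 0x20 = 0xF8.
P4: T = 0xB6, S = E(K, T) = 0x21; 0xE3 ⊕ 0x21 = 0xC2.
P5: T = 0xB7, S = E(K, T) = 0x22; 0xF1 ⊕ 0x22 = 0xD3.

P1 = 0xB5, P2 = 0x2A, P3 = 0xF8, P4 = 0xC2, P5 = 0xD3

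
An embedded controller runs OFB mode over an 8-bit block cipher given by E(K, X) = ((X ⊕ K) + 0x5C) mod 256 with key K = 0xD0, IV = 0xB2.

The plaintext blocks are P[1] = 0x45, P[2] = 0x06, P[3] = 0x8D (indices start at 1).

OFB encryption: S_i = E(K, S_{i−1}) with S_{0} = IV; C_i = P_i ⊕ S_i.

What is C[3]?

C[1]: S = E(K, 0xB2) = 0xBE; 0x45 ⊕ 0xBE = 0xFB.
C[2]: S = E(K, 0xBE) = 0xCA; 0x06 ⊕ 0xCA = 0xCC.
C[3]: S = E(K, 0xCA) = 0x76; 0x8D ⊕ 0x76 = 0xFB.

C[3] = 0xFB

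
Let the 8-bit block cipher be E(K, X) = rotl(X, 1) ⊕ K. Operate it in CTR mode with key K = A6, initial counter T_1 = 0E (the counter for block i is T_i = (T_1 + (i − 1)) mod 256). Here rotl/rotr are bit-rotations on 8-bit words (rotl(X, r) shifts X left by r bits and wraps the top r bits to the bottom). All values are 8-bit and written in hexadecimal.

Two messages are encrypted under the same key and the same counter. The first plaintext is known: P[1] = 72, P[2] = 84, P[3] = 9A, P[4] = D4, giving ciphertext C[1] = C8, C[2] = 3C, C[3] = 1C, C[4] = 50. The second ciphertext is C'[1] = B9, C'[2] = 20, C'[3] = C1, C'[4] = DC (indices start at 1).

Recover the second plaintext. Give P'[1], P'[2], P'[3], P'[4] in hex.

P'[1] = 03, P'[2] = 98, P'[3] = 47, P'[4] = 58

In CTR with a reused counter, both messages share the same keystream S_i, so C_i ⊕ C'_i = P_i ⊕ P'_i and thus P'_i = P_i ⊕ C_i ⊕ C'_i.
P'[1]: 72 ⊕ C8 ⊕ B9 = 03.
P'[2]: 84 ⊕ 3C ⊕ 20 = 98.
P'[3]: 9A ⊕ 1C ⊕ C1 = 47.
P'[4]: D4 ⊕ 50 ⊕ DC = 58.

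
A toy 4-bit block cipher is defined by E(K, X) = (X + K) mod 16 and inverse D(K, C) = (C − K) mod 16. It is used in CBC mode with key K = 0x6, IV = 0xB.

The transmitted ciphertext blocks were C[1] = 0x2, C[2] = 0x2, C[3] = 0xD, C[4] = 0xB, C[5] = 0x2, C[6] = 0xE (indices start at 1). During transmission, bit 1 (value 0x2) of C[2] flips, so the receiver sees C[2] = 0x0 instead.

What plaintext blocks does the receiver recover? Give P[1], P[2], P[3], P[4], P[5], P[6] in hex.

CBC decryption: P_i = D(K, C_i) ⊕ C_{i−1}, with C_{0} = IV.
Only C[2] changed, to 0x0. In CBC, a change in C_i garbles P_i and flips the same bit in P_{i+1}. Decrypting the received ciphertext:
P[1]: D(K, 0x2) = 0xC; 0xC ⊕ 0xB = 0x7.
P[2]: D(K, 0x0) = 0xA; 0xA ⊕ 0x2 = 0x8.
P[3]: D(K, 0xD) = 0x7; 0x7 ⊕ 0x0 = 0x7.
P[4]: D(K, 0xB) = 0x5; 0x5 ⊕ 0xD = 0x8.
P[5]: D(K, 0x2) = 0xC; 0xC ⊕ 0xB = 0x7.
P[6]: D(K, 0xE) = 0x8; 0x8 ⊕ 0x2 = 0xA.
Blocks that differ from the original plaintext: P[2], P[3].

P[1] = 0x7, P[2] = 0x8, P[3] = 0x7, P[4] = 0x8, P[5] = 0x7, P[6] = 0xA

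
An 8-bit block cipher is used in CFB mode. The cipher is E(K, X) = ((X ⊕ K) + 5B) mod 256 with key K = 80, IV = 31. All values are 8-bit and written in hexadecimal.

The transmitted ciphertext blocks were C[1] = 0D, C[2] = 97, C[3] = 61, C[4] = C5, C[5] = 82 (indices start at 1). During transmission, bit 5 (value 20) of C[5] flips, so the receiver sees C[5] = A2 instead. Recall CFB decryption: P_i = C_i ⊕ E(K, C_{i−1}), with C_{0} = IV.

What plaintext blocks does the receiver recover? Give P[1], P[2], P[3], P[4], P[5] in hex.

Only C[5] changed, to A2. In CFB, a change in C_i flips the same bit in P_i and garbles P_{i+1}. Decrypting the received ciphertext:
P[1]: E(K, 31) = 0C; 0D ⊕ 0C = 01.
P[2]: E(K, 0D) = E8; 97 ⊕ E8 = 7F.
P[3]: E(K, 97) = 72; 61 ⊕ 72 = 13.
P[4]: E(K, 61) = 3C; C5 ⊕ 3C = F9.
P[5]: E(K, C5) = A0; A2 ⊕ A0 = 02.
Blocks that differ from the original plaintext: P[5].

P[1] = 01, P[2] = 7F, P[3] = 13, P[4] = F9, P[5] = 02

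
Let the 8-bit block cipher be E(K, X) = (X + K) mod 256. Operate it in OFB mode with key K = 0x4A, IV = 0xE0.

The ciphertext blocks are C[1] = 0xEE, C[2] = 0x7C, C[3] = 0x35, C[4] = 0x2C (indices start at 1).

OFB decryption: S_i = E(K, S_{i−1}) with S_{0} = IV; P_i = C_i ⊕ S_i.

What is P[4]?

P[4] = 0x24

P[1]: S = E(K, 0xE0) = 0x2A; 0xEE ⊕ 0x2A = 0xC4.
P[2]: S = E(K, 0x2A) = 0x74; 0x7C ⊕ 0x74 = 0x08.
P[3]: S = E(K, 0x74) = 0xBE; 0x35 ⊕ 0xBE = 0x8B.
P[4]: S = E(K, 0xBE) = 0x08; 0x2C ⊕ 0x08 = 0x24.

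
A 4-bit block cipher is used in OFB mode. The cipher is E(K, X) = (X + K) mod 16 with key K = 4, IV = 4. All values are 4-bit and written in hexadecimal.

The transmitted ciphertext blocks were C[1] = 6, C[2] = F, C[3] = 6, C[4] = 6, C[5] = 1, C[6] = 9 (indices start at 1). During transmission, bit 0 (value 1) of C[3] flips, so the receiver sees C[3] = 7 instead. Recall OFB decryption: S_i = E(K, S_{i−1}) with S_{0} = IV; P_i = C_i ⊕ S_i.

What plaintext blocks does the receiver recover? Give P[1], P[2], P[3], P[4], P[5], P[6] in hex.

Only C[3] changed, to 7. In OFB, a change in C_i flips the same bit in P_i only; the keystream is unaffected. Decrypting the received ciphertext:
P[1]: S = E(K, 4) = 8; 6 ⊕ 8 = E.
P[2]: S = E(K, 8) = C; F ⊕ C = 3.
P[3]: S = E(K, C) = 0; 7 ⊕ 0 = 7.
P[4]: S = E(K, 0) = 4; 6 ⊕ 4 = 2.
P[5]: S = E(K, 4) = 8; 1 ⊕ 8 = 9.
P[6]: S = E(K, 8) = C; 9 ⊕ C = 5.
Blocks that differ from the original plaintext: P[3].

P[1] = E, P[2] = 3, P[3] = 7, P[4] = 2, P[5] = 9, P[6] = 5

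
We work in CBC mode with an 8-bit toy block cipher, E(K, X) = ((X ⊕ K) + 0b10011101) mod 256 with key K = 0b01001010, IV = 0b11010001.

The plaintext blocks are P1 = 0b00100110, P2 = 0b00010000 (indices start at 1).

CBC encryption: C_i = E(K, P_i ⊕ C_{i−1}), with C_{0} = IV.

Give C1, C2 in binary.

C1 = 0b01011010, C2 = 0b10011101

C1: P1 ⊕ 0b11010001 = 0b11110111; E(K, 0b11110111) = 0b01011010.
C2: P2 ⊕ 0b01011010 = 0b01001010; E(K, 0b01001010) = 0b10011101.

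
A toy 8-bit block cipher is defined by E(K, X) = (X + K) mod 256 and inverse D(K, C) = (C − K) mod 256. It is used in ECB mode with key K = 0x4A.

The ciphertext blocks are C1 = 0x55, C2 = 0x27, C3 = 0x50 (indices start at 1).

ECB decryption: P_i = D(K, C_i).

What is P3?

P3: D(K, 0x50) = 0x06.

P3 = 0x06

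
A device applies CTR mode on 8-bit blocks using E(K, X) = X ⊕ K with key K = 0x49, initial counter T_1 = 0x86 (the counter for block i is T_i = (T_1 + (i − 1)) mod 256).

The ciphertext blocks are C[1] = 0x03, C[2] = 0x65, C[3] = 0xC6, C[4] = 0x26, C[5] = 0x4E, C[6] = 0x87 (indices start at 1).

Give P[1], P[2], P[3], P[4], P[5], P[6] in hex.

P[1] = 0xCC, P[2] = 0xAB, P[3] = 0x07, P[4] = 0xE6, P[5] = 0x8D, P[6] = 0x45

CTR decryption: S_i = E(K, T_i) where T_i is the counter for block i; P_i = C_i ⊕ S_i.
P[1]: T = 0x86, S = E(K, T) = 0xCF; 0x03 ⊕ 0xCF = 0xCC.
P[2]: T = 0x87, S = E(K, T) = 0xCE; 0x65 ⊕ 0xCE = 0xAB.
P[3]: T = 0x88, S = E(K, T) = 0xC1; 0xC6 ⊕ 0xC1 = 0x07.
P[4]: T = 0x89, S = E(K, T) = 0xC0; 0x26 ⊕ 0xC0 = 0xE6.
P[5]: T = 0x8A, S = E(K, T) = 0xC3; 0x4E ⊕ 0xC3 = 0x8D.
P[6]: T = 0x8B, S = E(K, T) = 0xC2; 0x87 ⊕ 0xC2 = 0x45.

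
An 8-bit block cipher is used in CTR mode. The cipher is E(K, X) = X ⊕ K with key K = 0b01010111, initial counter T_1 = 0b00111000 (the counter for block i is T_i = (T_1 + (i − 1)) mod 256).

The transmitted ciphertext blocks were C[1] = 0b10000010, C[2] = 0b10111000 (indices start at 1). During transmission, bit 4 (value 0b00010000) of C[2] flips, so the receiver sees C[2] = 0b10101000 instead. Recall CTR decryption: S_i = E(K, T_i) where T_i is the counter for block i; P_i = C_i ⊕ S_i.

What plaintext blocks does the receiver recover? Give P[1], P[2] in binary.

P[1] = 0b11101101, P[2] = 0b11000110

Only C[2] changed, to 0b10101000. In CTR, a change in C_i flips the same bit in P_i only; the keystream is unaffected. Decrypting the received ciphertext:
P[1]: T = 0b00111000, S = E(K, T) = 0b01101111; 0b10000010 ⊕ 0b01101111 = 0b11101101.
P[2]: T = 0b00111001, S = E(K, T) = 0b01101110; 0b10101000 ⊕ 0b01101110 = 0b11000110.
Blocks that differ from the original plaintext: P[2].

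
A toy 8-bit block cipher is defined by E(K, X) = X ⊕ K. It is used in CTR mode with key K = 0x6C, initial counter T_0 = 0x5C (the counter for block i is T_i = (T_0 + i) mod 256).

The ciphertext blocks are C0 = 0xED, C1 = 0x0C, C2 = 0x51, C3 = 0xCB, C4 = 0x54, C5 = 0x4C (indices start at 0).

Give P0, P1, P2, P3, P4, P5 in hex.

P0 = 0xDD, P1 = 0x3D, P2 = 0x63, P3 = 0xF8, P4 = 0x58, P5 = 0x41

CTR decryption: S_i = E(K, T_i) where T_i is the counter for block i; P_i = C_i ⊕ S_i.
P0: T = 0x5C, S = E(K, T) = 0x30; 0xED ⊕ 0x30 = 0xDD.
P1: T = 0x5D, S = E(K, T) = 0x31; 0x0C ⊕ 0x31 = 0x3D.
P2: T = 0x5E, S = E(K, T) = 0x32; 0x51 ⊕ 0x32 = 0x63.
P3: T = 0x5F, S = E(K, T) = 0x33; 0xCB ⊕ 0x33 = 0xF8.
P4: T = 0x60, S = E(K, T) = 0x0C; 0x54 ⊕ 0x0C = 0x58.
P5: T = 0x61, S = E(K, T) = 0x0D; 0x4C ⊕ 0x0D = 0x41.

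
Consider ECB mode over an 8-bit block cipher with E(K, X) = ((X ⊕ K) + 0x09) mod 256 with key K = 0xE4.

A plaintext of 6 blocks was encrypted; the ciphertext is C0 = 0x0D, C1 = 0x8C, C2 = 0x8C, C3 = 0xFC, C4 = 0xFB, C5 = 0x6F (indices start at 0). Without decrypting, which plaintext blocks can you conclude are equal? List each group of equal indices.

ECB encrypts each block independently with the same key, so equal ciphertext blocks imply equal plaintext blocks.
C1 = C2 = 0x8C, so P1 = P2.

P1 = P2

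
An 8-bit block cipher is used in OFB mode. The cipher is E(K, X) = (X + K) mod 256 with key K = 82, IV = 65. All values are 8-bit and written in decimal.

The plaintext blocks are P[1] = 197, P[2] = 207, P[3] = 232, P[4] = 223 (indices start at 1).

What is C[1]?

OFB encryption: S_i = E(K, S_{i−1}) with S_{0} = IV; C_i = P_i ⊕ S_i.
C[1]: S = E(K, 65) = 147; 197 ⊕ 147 = 86.

C[1] = 86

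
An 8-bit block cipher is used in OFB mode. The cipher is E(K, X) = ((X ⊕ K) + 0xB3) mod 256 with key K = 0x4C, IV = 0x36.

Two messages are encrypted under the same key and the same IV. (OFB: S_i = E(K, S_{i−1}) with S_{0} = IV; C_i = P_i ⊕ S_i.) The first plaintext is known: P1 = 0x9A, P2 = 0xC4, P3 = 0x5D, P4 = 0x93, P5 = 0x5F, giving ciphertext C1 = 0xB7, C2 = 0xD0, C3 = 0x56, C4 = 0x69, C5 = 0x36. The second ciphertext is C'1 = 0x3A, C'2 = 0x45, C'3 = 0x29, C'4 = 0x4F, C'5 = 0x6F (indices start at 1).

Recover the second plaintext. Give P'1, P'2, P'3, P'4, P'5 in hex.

In OFB with a reused IV, both messages share the same keystream S_i, so C_i ⊕ C'_i = P_i ⊕ P'_i and thus P'_i = P_i ⊕ C_i ⊕ C'_i.
P'1: 0x9A ⊕ 0xB7 ⊕ 0x3A = 0x17.
P'2: 0xC4 ⊕ 0xD0 ⊕ 0x45 = 0x51.
P'3: 0x5D ⊕ 0x56 ⊕ 0x29 = 0x22.
P'4: 0x93 ⊕ 0x69 ⊕ 0x4F = 0xB5.
P'5: 0x5F ⊕ 0x36 ⊕ 0x6F = 0x06.

P'1 = 0x17, P'2 = 0x51, P'3 = 0x22, P'4 = 0xB5, P'5 = 0x06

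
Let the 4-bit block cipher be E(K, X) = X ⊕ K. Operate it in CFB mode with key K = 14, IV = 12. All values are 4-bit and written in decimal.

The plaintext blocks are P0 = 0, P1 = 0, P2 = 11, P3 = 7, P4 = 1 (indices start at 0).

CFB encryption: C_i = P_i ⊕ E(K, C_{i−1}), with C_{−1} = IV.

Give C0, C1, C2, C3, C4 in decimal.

C0 = 2, C1 = 12, C2 = 9, C3 = 0, C4 = 15

C0: E(K, 12) = 2; 0 ⊕ 2 = 2.
C1: E(K, 2) = 12; 0 ⊕ 12 = 12.
C2: E(K, 12) = 2; 11 ⊕ 2 = 9.
C3: E(K, 9) = 7; 7 ⊕ 7 = 0.
C4: E(K, 0) = 14; 1 ⊕ 14 = 15.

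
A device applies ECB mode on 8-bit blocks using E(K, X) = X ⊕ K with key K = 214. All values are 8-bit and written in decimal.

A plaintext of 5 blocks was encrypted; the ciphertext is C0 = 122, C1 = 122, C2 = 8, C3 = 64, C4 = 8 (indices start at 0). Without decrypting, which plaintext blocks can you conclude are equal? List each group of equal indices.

ECB encrypts each block independently with the same key, so equal ciphertext blocks imply equal plaintext blocks.
C0 = C1 = 122, so P0 = P1.
C2 = C4 = 8, so P2 = P4.

P0 = P1; P2 = P4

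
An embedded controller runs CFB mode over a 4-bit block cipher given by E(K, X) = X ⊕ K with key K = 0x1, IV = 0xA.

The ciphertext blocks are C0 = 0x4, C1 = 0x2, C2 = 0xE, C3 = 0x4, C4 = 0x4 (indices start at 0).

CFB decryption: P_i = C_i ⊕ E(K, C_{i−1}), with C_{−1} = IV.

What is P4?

P4: E(K, 0x4) = 0x5; 0x4 ⊕ 0x5 = 0x1.

P4 = 0x1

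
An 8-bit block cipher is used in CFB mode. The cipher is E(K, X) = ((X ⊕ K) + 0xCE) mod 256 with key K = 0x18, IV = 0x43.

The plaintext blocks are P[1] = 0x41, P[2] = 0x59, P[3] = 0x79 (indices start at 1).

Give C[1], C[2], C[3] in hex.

C[1] = 0x68, C[2] = 0x67, C[3] = 0x34

CFB encryption: C_i = P_i ⊕ E(K, C_{i−1}), with C_{0} = IV.
C[1]: E(K, 0x43) = 0x29; 0x41 ⊕ 0x29 = 0x68.
C[2]: E(K, 0x68) = 0x3E; 0x59 ⊕ 0x3E = 0x67.
C[3]: E(K, 0x67) = 0x4D; 0x79 ⊕ 0x4D = 0x34.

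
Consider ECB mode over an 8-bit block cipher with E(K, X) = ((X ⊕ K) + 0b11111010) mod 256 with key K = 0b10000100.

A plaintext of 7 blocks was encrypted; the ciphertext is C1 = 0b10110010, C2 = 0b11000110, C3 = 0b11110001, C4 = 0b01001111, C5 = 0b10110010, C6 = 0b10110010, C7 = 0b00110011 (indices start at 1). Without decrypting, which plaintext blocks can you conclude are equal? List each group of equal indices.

P1 = P5 = P6

ECB encrypts each block independently with the same key, so equal ciphertext blocks imply equal plaintext blocks.
C1 = C5 = C6 = 0b10110010, so P1 = P5 = P6.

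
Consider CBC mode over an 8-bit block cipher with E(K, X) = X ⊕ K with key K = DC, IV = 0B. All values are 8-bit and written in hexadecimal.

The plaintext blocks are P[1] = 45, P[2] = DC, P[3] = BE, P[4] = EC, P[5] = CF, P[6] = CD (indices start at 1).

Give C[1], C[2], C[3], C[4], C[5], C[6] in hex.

CBC encryption: C_i = E(K, P_i ⊕ C_{i−1}), with C_{0} = IV.
C[1]: P[1] ⊕ 0B = 4E; E(K, 4E) = 92.
C[2]: P[2] ⊕ 92 = 4E; E(K, 4E) = 92.
C[3]: P[3] ⊕ 92 = 2C; E(K, 2C) = F0.
C[4]: P[4] ⊕ F0 = 1C; E(K, 1C) = C0.
C[5]: P[5] ⊕ C0 = 0F; E(K, 0F) = D3.
C[6]: P[6] ⊕ D3 = 1E; E(K, 1E) = C2.

C[1] = 92, C[2] = 92, C[3] = F0, C[4] = C0, C[5] = D3, C[6] = C2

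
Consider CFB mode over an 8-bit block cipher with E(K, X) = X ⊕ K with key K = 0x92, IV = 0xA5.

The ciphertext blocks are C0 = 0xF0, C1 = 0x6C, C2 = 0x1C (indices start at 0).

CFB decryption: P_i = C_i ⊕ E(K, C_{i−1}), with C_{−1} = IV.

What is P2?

P2: E(K, 0x6C) = 0xFE; 0x1C ⊕ 0xFE = 0xE2.

P2 = 0xE2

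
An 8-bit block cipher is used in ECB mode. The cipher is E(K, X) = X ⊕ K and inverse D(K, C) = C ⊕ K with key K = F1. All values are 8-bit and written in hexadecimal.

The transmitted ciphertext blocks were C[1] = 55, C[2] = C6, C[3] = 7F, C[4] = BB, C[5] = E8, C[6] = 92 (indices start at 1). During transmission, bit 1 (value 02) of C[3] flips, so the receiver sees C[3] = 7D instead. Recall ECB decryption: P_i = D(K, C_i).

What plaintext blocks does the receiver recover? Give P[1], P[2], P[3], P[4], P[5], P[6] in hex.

Only C[3] changed, to 7D. In ECB, a change in C_i affects only P_i. Decrypting the received ciphertext:
P[1]: D(K, 55) = A4.
P[2]: D(K, C6) = 37.
P[3]: D(K, 7D) = 8C.
P[4]: D(K, BB) = 4A.
P[5]: D(K, E8) = 19.
P[6]: D(K, 92) = 63.
Blocks that differ from the original plaintext: P[3].

P[1] = A4, P[2] = 37, P[3] = 8C, P[4] = 4A, P[5] = 19, P[6] = 63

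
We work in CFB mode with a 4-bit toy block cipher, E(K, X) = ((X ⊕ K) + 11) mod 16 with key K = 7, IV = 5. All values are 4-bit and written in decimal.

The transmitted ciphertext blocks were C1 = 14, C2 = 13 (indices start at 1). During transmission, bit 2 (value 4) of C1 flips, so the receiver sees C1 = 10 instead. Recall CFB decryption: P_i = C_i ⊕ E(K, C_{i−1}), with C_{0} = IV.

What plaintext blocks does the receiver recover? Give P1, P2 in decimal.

P1 = 7, P2 = 5

Only C1 changed, to 10. In CFB, a change in C_i flips the same bit in P_i and garbles P_{i+1}. Decrypting the received ciphertext:
P1: E(K, 5) = 13; 10 ⊕ 13 = 7.
P2: E(K, 10) = 8; 13 ⊕ 8 = 5.
Blocks that differ from the original plaintext: P1, P2.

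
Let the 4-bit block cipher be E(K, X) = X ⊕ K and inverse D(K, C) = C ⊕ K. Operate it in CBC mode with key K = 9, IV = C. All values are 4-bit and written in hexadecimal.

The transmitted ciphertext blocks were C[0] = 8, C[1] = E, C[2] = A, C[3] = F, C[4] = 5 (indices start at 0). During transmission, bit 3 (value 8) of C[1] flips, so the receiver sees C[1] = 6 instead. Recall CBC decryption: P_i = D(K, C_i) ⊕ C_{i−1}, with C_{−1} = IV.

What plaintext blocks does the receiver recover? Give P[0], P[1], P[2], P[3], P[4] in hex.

Only C[1] changed, to 6. In CBC, a change in C_i garbles P_i and flips the same bit in P_{i+1}. Decrypting the received ciphertext:
P[0]: D(K, 8) = 1; 1 ⊕ C = D.
P[1]: D(K, 6) = F; F ⊕ 8 = 7.
P[2]: D(K, A) = 3; 3 ⊕ 6 = 5.
P[3]: D(K, F) = 6; 6 ⊕ A = C.
P[4]: D(K, 5) = C; C ⊕ F = 3.
Blocks that differ from the original plaintext: P[1], P[2].

P[0] = D, P[1] = 7, P[2] = 5, P[3] = C, P[4] = 3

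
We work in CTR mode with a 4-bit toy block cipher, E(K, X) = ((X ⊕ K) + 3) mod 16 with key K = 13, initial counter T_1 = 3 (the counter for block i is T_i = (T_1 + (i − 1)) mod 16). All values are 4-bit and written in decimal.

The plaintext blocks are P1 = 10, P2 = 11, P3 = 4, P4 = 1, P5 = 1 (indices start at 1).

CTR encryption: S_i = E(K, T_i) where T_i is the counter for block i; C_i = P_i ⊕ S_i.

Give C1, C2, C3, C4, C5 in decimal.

C1 = 11, C2 = 7, C3 = 15, C4 = 15, C5 = 12

C1: T = 3, S = E(K, T) = 1; 10 ⊕ 1 = 11.
C2: T = 4, S = E(K, T) = 12; 11 ⊕ 12 = 7.
C3: T = 5, S = E(K, T) = 11; 4 ⊕ 11 = 15.
C4: T = 6, S = E(K, T) = 14; 1 ⊕ 14 = 15.
C5: T = 7, S = E(K, T) = 13; 1 ⊕ 13 = 12.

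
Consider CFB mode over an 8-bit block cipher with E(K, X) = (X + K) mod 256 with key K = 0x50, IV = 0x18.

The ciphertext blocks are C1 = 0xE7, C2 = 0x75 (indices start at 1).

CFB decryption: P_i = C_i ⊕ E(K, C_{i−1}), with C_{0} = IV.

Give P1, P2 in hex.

P1 = 0x8F, P2 = 0x42

P1: E(K, 0x18) = 0x68; 0xE7 ⊕ 0x68 = 0x8F.
P2: E(K, 0xE7) = 0x37; 0x75 ⊕ 0x37 = 0x42.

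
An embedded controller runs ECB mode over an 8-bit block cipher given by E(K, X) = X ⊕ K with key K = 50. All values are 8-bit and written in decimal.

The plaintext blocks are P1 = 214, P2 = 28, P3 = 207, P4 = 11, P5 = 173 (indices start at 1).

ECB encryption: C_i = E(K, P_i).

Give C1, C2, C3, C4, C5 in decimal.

C1: E(K, 214) = 228.
C2: E(K, 28) = 46.
C3: E(K, 207) = 253.
C4: E(K, 11) = 57.
C5: E(K, 173) = 159.

C1 = 228, C2 = 46, C3 = 253, C4 = 57, C5 = 159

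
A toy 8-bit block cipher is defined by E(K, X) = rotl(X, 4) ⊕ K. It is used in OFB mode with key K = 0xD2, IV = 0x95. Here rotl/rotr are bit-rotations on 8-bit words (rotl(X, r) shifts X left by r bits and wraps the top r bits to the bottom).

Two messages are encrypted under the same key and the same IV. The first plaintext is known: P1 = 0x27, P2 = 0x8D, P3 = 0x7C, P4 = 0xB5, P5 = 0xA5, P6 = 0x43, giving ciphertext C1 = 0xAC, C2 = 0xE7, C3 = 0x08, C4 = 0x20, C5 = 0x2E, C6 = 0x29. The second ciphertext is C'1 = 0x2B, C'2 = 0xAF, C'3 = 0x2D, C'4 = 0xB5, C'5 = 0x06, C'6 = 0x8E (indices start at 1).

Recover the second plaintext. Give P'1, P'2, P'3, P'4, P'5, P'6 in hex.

In OFB with a reused IV, both messages share the same keystream S_i, so C_i ⊕ C'_i = P_i ⊕ P'_i and thus P'_i = P_i ⊕ C_i ⊕ C'_i.
P'1: 0x27 ⊕ 0xAC ⊕ 0x2B = 0xA0.
P'2: 0x8D ⊕ 0xE7 ⊕ 0xAF = 0xC5.
P'3: 0x7C ⊕ 0x08 ⊕ 0x2D = 0x59.
P'4: 0xB5 ⊕ 0x20 ⊕ 0xB5 = 0x20.
P'5: 0xA5 ⊕ 0x2E ⊕ 0x06 = 0x8D.
P'6: 0x43 ⊕ 0x29 ⊕ 0x8E = 0xE4.

P'1 = 0xA0, P'2 = 0xC5, P'3 = 0x59, P'4 = 0x20, P'5 = 0x8D, P'6 = 0xE4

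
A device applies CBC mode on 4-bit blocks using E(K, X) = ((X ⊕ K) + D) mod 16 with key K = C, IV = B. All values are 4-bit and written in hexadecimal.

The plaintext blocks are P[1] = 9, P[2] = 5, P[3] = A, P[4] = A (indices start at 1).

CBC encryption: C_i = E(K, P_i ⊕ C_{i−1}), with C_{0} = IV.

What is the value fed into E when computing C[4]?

C[1]: P[1] ⊕ B = 2; E(K, 2) = B.
C[2]: P[2] ⊕ B = E; E(K, E) = F.
C[3]: P[3] ⊕ F = 5; E(K, 5) = 6.
C[4]: P[4] ⊕ 6 = C; E(K, C) = D.
So the input to E for block [4] is C.

C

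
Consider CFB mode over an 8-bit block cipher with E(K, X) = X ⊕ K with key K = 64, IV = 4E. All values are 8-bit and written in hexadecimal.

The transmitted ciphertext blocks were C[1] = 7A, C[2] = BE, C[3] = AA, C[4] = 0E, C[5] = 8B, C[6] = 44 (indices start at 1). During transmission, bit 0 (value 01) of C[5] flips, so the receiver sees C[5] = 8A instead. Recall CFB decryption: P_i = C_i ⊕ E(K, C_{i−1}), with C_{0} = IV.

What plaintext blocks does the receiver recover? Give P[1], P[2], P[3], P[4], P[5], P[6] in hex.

P[1] = 50, P[2] = A0, P[3] = 70, P[4] = C0, P[5] = E0, P[6] = AA

Only C[5] changed, to 8A. In CFB, a change in C_i flips the same bit in P_i and garbles P_{i+1}. Decrypting the received ciphertext:
P[1]: E(K, 4E) = 2A; 7A ⊕ 2A = 50.
P[2]: E(K, 7A) = 1E; BE ⊕ 1E = A0.
P[3]: E(K, BE) = DA; AA ⊕ DA = 70.
P[4]: E(K, AA) = CE; 0E ⊕ CE = C0.
P[5]: E(K, 0E) = 6A; 8A ⊕ 6A = E0.
P[6]: E(K, 8A) = EE; 44 ⊕ EE = AA.
Blocks that differ from the original plaintext: P[5], P[6].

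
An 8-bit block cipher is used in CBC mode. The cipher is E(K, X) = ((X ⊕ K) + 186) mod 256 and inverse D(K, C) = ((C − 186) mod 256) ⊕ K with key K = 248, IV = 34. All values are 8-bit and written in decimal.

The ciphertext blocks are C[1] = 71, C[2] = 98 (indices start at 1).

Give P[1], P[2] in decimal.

P[1] = 87, P[2] = 23

CBC decryption: P_i = D(K, C_i) ⊕ C_{i−1}, with C_{0} = IV.
P[1]: D(K, 71) = 117; 117 ⊕ 34 = 87.
P[2]: D(K, 98) = 80; 80 ⊕ 71 = 23.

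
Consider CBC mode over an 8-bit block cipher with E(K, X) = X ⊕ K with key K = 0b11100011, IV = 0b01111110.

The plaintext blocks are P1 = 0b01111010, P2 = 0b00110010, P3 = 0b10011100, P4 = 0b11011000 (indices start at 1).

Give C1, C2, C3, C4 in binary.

C1 = 0b11100111, C2 = 0b00110110, C3 = 0b01001001, C4 = 0b01110010

CBC encryption: C_i = E(K, P_i ⊕ C_{i−1}), with C_{0} = IV.
C1: P1 ⊕ 0b01111110 = 0b00000100; E(K, 0b00000100) = 0b11100111.
C2: P2 ⊕ 0b11100111 = 0b11010101; E(K, 0b11010101) = 0b00110110.
C3: P3 ⊕ 0b00110110 = 0b10101010; E(K, 0b10101010) = 0b01001001.
C4: P4 ⊕ 0b01001001 = 0b10010001; E(K, 0b10010001) = 0b01110010.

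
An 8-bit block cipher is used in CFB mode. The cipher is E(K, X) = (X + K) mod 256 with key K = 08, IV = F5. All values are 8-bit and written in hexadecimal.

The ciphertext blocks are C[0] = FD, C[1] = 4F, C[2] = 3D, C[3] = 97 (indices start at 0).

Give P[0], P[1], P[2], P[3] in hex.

P[0] = 00, P[1] = 4A, P[2] = 6A, P[3] = D2

CFB decryption: P_i = C_i ⊕ E(K, C_{i−1}), with C_{−1} = IV.
P[0]: E(K, F5) = FD; FD ⊕ FD = 00.
P[1]: E(K, FD) = 05; 4F ⊕ 05 = 4A.
P[2]: E(K, 4F) = 57; 3D ⊕ 57 = 6A.
P[3]: E(K, 3D) = 45; 97 ⊕ 45 = D2.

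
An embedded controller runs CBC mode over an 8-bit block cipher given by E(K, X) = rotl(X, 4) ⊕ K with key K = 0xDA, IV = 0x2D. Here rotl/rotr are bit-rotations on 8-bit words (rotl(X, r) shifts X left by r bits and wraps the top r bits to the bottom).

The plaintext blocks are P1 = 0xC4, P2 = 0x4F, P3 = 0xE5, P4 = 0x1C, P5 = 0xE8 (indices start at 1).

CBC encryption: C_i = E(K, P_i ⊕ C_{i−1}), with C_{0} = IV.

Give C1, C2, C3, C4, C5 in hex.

C1: P1 ⊕ 0x2D = 0xE9; E(K, 0xE9) = 0x44.
C2: P2 ⊕ 0x44 = 0x0B; E(K, 0x0B) = 0x6A.
C3: P3 ⊕ 0x6A = 0x8F; E(K, 0x8F) = 0x22.
C4: P4 ⊕ 0x22 = 0x3E; E(K, 0x3E) = 0x39.
C5: P5 ⊕ 0x39 = 0xD1; E(K, 0xD1) = 0xC7.

C1 = 0x44, C2 = 0x6A, C3 = 0x22, C4 = 0x39, C5 = 0xC7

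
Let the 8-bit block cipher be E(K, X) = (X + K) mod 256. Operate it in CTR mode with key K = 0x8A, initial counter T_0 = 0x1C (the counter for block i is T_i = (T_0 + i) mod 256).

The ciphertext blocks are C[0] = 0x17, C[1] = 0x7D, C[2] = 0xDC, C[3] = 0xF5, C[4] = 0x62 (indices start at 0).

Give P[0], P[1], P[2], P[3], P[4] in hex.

P[0] = 0xB1, P[1] = 0xDA, P[2] = 0x74, P[3] = 0x5C, P[4] = 0xC8

CTR decryption: S_i = E(K, T_i) where T_i is the counter for block i; P_i = C_i ⊕ S_i.
P[0]: T = 0x1C, S = E(K, T) = 0xA6; 0x17 ⊕ 0xA6 = 0xB1.
P[1]: T = 0x1D, S = E(K, T) = 0xA7; 0x7D ⊕ 0xA7 = 0xDA.
P[2]: T = 0x1E, S = E(K, T) = 0xA8; 0xDC ⊕ 0xA8 = 0x74.
P[3]: T = 0x1F, S = E(K, T) = 0xA9; 0xF5 ⊕ 0xA9 = 0x5C.
P[4]: T = 0x20, S = E(K, T) = 0xAA; 0x62 ⊕ 0xAA = 0xC8.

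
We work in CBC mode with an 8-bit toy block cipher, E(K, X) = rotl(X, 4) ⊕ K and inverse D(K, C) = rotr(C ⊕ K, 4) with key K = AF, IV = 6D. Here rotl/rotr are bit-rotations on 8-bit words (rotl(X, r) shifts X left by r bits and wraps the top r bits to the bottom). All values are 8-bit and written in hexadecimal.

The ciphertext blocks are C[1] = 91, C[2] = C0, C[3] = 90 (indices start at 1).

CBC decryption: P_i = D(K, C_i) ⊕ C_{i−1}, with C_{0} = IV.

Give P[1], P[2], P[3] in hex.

P[1] = 8E, P[2] = 67, P[3] = 33

P[1]: D(K, 91) = E3; E3 ⊕ 6D = 8E.
P[2]: D(K, C0) = F6; F6 ⊕ 91 = 67.
P[3]: D(K, 90) = F3; F3 ⊕ C0 = 33.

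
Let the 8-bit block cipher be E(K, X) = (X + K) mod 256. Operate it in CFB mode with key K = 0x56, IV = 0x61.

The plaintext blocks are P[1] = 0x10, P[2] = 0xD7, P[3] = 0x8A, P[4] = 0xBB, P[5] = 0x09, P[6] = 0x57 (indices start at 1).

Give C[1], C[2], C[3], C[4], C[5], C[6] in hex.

CFB encryption: C_i = P_i ⊕ E(K, C_{i−1}), with C_{0} = IV.
C[1]: E(K, 0x61) = 0xB7; 0x10 ⊕ 0xB7 = 0xA7.
C[2]: E(K, 0xA7) = 0xFD; 0xD7 ⊕ 0xFD = 0x2A.
C[3]: E(K, 0x2A) = 0x80; 0x8A ⊕ 0x80 = 0x0A.
C[4]: E(K, 0x0A) = 0x60; 0xBB ⊕ 0x60 = 0xDB.
C[5]: E(K, 0xDB) = 0x31; 0x09 ⊕ 0x31 = 0x38.
C[6]: E(K, 0x38) = 0x8E; 0x57 ⊕ 0x8E = 0xD9.

C[1] = 0xA7, C[2] = 0x2A, C[3] = 0x0A, C[4] = 0xDB, C[5] = 0x38, C[6] = 0xD9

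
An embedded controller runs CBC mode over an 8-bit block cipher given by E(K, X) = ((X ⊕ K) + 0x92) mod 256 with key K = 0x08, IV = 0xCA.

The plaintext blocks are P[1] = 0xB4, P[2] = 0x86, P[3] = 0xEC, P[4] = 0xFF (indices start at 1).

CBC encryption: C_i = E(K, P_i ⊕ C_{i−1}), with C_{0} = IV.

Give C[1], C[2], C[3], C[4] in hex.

C[1]: P[1] ⊕ 0xCA = 0x7E; E(K, 0x7E) = 0x08.
C[2]: P[2] ⊕ 0x08 = 0x8E; E(K, 0x8E) = 0x18.
C[3]: P[3] ⊕ 0x18 = 0xF4; E(K, 0xF4) = 0x8E.
C[4]: P[4] ⊕ 0x8E = 0x71; E(K, 0x71) = 0x0B.

C[1] = 0x08, C[2] = 0x18, C[3] = 0x8E, C[4] = 0x0B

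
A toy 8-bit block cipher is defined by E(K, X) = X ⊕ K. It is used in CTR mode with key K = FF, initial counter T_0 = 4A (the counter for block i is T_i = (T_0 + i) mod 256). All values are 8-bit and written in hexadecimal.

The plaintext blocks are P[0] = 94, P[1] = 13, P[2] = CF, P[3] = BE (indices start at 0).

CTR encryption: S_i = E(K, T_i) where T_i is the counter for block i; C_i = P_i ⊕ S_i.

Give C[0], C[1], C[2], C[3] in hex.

C[0]: T = 4A, S = E(K, T) = B5; 94 ⊕ B5 = 21.
C[1]: T = 4B, S = E(K, T) = B4; 13 ⊕ B4 = A7.
C[2]: T = 4C, S = E(K, T) = B3; CF ⊕ B3 = 7C.
C[3]: T = 4D, S = E(K, T) = B2; BE ⊕ B2 = 0C.

C[0] = 21, C[1] = A7, C[2] = 7C, C[3] = 0C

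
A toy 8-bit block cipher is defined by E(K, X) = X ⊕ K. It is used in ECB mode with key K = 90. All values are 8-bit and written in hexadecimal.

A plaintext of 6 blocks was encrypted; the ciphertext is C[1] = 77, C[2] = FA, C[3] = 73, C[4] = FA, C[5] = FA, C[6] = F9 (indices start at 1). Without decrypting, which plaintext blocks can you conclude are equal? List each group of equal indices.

P[2] = P[4] = P[5]

ECB encrypts each block independently with the same key, so equal ciphertext blocks imply equal plaintext blocks.
C[2] = C[4] = C[5] = FA, so P[2] = P[4] = P[5].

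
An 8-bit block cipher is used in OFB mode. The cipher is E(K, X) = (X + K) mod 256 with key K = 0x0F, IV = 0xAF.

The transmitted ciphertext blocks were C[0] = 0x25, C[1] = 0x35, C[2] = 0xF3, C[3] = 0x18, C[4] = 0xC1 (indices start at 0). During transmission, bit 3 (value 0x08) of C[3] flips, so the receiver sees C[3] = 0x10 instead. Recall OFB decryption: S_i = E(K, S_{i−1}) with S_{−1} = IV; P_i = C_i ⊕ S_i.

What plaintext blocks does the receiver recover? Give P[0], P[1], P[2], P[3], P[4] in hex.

Only C[3] changed, to 0x10. In OFB, a change in C_i flips the same bit in P_i only; the keystream is unaffected. Decrypting the received ciphertext:
P[0]: S = E(K, 0xAF) = 0xBE; 0x25 ⊕ 0xBE = 0x9B.
P[1]: S = E(K, 0xBE) = 0xCD; 0x35 ⊕ 0xCD = 0xF8.
P[2]: S = E(K, 0xCD) = 0xDC; 0xF3 ⊕ 0xDC = 0x2F.
P[3]: S = E(K, 0xDC) = 0xEB; 0x10 ⊕ 0xEB = 0xFB.
P[4]: S = E(K, 0xEB) = 0xFA; 0xC1 ⊕ 0xFA = 0x3B.
Blocks that differ from the original plaintext: P[3].

P[0] = 0x9B, P[1] = 0xF8, P[2] = 0x2F, P[3] = 0xFB, P[4] = 0x3B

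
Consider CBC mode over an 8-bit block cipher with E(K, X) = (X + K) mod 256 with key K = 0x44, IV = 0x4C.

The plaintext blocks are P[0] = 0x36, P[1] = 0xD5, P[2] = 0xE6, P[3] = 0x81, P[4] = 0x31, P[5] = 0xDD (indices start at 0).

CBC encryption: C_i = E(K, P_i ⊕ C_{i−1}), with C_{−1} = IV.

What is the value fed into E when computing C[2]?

0x49

C[0]: P[0] ⊕ 0x4C = 0x7A; E(K, 0x7A) = 0xBE.
C[1]: P[1] ⊕ 0xBE = 0x6B; E(K, 0x6B) = 0xAF.
C[2]: P[2] ⊕ 0xAF = 0x49; E(K, 0x49) = 0x8D.
So the input to E for block [2] is 0x49.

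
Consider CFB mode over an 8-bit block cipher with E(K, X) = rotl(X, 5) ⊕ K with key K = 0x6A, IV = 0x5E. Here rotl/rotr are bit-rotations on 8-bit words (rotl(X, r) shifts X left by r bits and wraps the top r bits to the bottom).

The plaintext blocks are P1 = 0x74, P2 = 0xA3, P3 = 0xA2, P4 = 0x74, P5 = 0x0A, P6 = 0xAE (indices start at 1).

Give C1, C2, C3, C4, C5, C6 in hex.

C1 = 0xD5, C2 = 0x73, C3 = 0xA6, C4 = 0xCA, C5 = 0x39, C6 = 0xE3

CFB encryption: C_i = P_i ⊕ E(K, C_{i−1}), with C_{0} = IV.
C1: E(K, 0x5E) = 0xA1; 0x74 ⊕ 0xA1 = 0xD5.
C2: E(K, 0xD5) = 0xD0; 0xA3 ⊕ 0xD0 = 0x73.
C3: E(K, 0x73) = 0x04; 0xA2 ⊕ 0x04 = 0xA6.
C4: E(K, 0xA6) = 0xBE; 0x74 ⊕ 0xBE = 0xCA.
C5: E(K, 0xCA) = 0x33; 0x0A ⊕ 0x33 = 0x39.
C6: E(K, 0x39) = 0x4D; 0xAE ⊕ 0x4D = 0xE3.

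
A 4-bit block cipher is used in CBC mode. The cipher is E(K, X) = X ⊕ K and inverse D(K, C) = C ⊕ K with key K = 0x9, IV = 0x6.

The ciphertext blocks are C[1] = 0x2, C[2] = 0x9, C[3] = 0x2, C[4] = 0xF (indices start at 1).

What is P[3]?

P[3] = 0x2

CBC decryption: P_i = D(K, C_i) ⊕ C_{i−1}, with C_{0} = IV.
P[3]: D(K, 0x2) = 0xB; 0xB ⊕ 0x9 = 0x2.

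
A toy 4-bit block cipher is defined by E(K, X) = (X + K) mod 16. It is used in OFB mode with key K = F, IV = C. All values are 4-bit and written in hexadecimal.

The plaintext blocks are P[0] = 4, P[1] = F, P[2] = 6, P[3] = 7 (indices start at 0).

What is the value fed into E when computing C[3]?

OFB encryption: S_i = E(K, S_{i−1}) with S_{−1} = IV; C_i = P_i ⊕ S_i.
C[0]: S = E(K, C) = B; 4 ⊕ B = F.
C[1]: S = E(K, B) = A; F ⊕ A = 5.
C[2]: S = E(K, A) = 9; 6 ⊕ 9 = F.
C[3]: S = E(K, 9) = 8; 7 ⊕ 8 = F.
So the input to E for block [3] is 9.

9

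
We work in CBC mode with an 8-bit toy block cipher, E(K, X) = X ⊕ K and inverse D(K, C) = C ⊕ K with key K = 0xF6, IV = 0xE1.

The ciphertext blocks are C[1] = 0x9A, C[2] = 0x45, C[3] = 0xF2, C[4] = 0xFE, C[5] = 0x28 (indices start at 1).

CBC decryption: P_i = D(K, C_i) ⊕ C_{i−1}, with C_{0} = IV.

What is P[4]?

P[4] = 0xFA

P[4]: D(K, 0xFE) = 0x08; 0x08 ⊕ 0xF2 = 0xFA.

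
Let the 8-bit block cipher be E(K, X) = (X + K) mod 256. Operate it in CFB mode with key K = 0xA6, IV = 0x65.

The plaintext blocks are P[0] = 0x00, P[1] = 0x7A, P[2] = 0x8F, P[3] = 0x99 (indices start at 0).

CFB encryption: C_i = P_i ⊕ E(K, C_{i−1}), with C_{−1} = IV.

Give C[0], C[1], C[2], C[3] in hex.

C[0]: E(K, 0x65) = 0x0B; 0x00 ⊕ 0x0B = 0x0B.
C[1]: E(K, 0x0B) = 0xB1; 0x7A ⊕ 0xB1 = 0xCB.
C[2]: E(K, 0xCB) = 0x71; 0x8F ⊕ 0x71 = 0xFE.
C[3]: E(K, 0xFE) = 0xA4; 0x99 ⊕ 0xA4 = 0x3D.

C[0] = 0x0B, C[1] = 0xCB, C[2] = 0xFE, C[3] = 0x3D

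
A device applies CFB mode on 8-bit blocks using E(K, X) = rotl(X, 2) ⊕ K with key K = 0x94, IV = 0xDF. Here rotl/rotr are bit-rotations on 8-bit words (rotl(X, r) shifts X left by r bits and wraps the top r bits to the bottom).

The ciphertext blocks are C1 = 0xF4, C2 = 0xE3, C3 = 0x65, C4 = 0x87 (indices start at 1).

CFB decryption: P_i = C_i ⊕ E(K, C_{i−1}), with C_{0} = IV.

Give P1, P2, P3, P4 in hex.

P1 = 0x1F, P2 = 0xA4, P3 = 0x7E, P4 = 0x86

P1: E(K, 0xDF) = 0xEB; 0xF4 ⊕ 0xEB = 0x1F.
P2: E(K, 0xF4) = 0x47; 0xE3 ⊕ 0x47 = 0xA4.
P3: E(K, 0xE3) = 0x1B; 0x65 ⊕ 0x1B = 0x7E.
P4: E(K, 0x65) = 0x01; 0x87 ⊕ 0x01 = 0x86.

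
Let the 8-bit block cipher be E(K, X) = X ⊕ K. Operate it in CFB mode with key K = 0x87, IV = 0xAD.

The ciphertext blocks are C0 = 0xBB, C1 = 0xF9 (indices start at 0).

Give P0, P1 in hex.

CFB decryption: P_i = C_i ⊕ E(K, C_{i−1}), with C_{−1} = IV.
P0: E(K, 0xAD) = 0x2A; 0xBB ⊕ 0x2A = 0x91.
P1: E(K, 0xBB) = 0x3C; 0xF9 ⊕ 0x3C = 0xC5.

P0 = 0x91, P1 = 0xC5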